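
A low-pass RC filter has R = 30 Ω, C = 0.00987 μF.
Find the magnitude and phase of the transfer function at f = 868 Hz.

Step 1 — Angular frequency: ω = 2π·868 = 5454 rad/s.
Step 2 — Transfer function: H(jω) = 1/(1 + jωRC).
Step 3 — Denominator: 1 + jωRC = 1 + j·5454·30·9.87e-09 = 1 + j0.001615.
Step 4 — H = 1 - j0.001615.
Step 5 — Magnitude: |H| = 1 (-0.0 dB); phase: φ = -0.1°.

|H| = 1 (-0.0 dB), φ = -0.1°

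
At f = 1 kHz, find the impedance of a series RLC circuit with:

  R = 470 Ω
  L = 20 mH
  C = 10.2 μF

Step 1 — Angular frequency: ω = 2π·f = 2π·1000 = 6283 rad/s.
Step 2 — Component impedances:
  R: Z = R = 470 Ω
  L: Z = jωL = j·6283·0.02 = 0 + j125.7 Ω
  C: Z = 1/(jωC) = -j/(ω·C) = 0 - j15.6 Ω
Step 3 — Series combination: Z_total = R + L + C = 470 + j110.1 Ω = 482.7∠13.2° Ω.

Z = 470 + j110.1 Ω = 482.7∠13.2° Ω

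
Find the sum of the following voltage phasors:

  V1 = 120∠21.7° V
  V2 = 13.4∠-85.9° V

Step 1 — Convert each phasor to rectangular form:
  V1 = 120·(cos(21.7°) + j·sin(21.7°)) = 111.5 + j44.37 V
  V2 = 13.4·(cos(-85.9°) + j·sin(-85.9°)) = 0.9581 - j13.37 V
Step 2 — Sum components: V_total = 112.5 + j31 V.
Step 3 — Convert to polar: |V_total| = 116.6 V, ∠V_total = 15.4°.

V_total = 116.6∠15.4° V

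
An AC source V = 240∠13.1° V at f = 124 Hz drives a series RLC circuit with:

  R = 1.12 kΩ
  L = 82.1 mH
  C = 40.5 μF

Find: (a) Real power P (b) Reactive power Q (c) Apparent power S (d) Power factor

Step 1 — Angular frequency: ω = 2π·f = 2π·124 = 779.1 rad/s.
Step 2 — Component impedances:
  R: Z = R = 1120 Ω
  L: Z = jωL = j·779.1·0.0821 = 0 + j63.97 Ω
  C: Z = 1/(jωC) = -j/(ω·C) = 0 - j31.69 Ω
Step 3 — Series combination: Z_total = R + L + C = 1120 + j32.27 Ω = 1120∠1.7° Ω.
Step 4 — Source phasor: V = 240∠13.1° V = 233.8 + j54.4 V.
Step 5 — Current: I = V / Z = 0.2099 + j0.04252 A = 0.2142∠11.4° A.
Step 6 — Complex power: S = V·I* = 51.39 + j1.481 VA.
Step 7 — Real power: P = Re(S) = 51.39 W.
Step 8 — Reactive power: Q = Im(S) = 1.481 VAR.
Step 9 — Apparent power: |S| = 51.41 VA.
Step 10 — Power factor: PF = P/|S| = 0.9996 (lagging).

(a) P = 51.39 W  (b) Q = 1.481 VAR  (c) S = 51.41 VA  (d) PF = 0.9996 (lagging)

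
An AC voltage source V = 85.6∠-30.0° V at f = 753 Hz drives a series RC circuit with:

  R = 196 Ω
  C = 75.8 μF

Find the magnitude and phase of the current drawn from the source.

Step 1 — Angular frequency: ω = 2π·f = 2π·753 = 4731 rad/s.
Step 2 — Component impedances:
  R: Z = R = 196 Ω
  C: Z = 1/(jωC) = -j/(ω·C) = 0 - j2.788 Ω
Step 3 — Series combination: Z_total = R + C = 196 - j2.788 Ω = 196∠-0.8° Ω.
Step 4 — Source phasor: V = 85.6∠-30.0° V = 74.13 - j42.8 V.
Step 5 — Ohm's law: I = V / Z_total = (74.13 - j42.8) / (196 - j2.788) = 0.3813 - j0.2129 A.
Step 6 — Convert to polar: |I| = 0.4367 A, ∠I = -29.2°.

I = 0.4367∠-29.2° A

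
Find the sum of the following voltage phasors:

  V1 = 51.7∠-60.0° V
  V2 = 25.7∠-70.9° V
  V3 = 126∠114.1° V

Step 1 — Convert each phasor to rectangular form:
  V1 = 51.7·(cos(-60.0°) + j·sin(-60.0°)) = 25.85 - j44.77 V
  V2 = 25.7·(cos(-70.9°) + j·sin(-70.9°)) = 8.41 - j24.29 V
  V3 = 126·(cos(114.1°) + j·sin(114.1°)) = -51.45 + j115 V
Step 2 — Sum components: V_total = -17.19 + j45.96 V.
Step 3 — Convert to polar: |V_total| = 49.07 V, ∠V_total = 110.5°.

V_total = 49.07∠110.5° V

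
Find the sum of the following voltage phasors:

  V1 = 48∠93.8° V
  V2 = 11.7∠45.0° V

Step 1 — Convert each phasor to rectangular form:
  V1 = 48·(cos(93.8°) + j·sin(93.8°)) = -3.181 + j47.89 V
  V2 = 11.7·(cos(45.0°) + j·sin(45.0°)) = 8.273 + j8.273 V
Step 2 — Sum components: V_total = 5.092 + j56.17 V.
Step 3 — Convert to polar: |V_total| = 56.4 V, ∠V_total = 84.8°.

V_total = 56.4∠84.8° V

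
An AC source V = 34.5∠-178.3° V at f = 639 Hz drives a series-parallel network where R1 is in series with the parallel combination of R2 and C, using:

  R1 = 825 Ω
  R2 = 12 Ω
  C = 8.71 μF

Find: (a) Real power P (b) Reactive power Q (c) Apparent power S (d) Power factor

Step 1 — Angular frequency: ω = 2π·f = 2π·639 = 4015 rad/s.
Step 2 — Component impedances:
  R1: Z = R = 825 Ω
  R2: Z = R = 12 Ω
  C: Z = 1/(jωC) = -j/(ω·C) = 0 - j28.6 Ω
Step 3 — Parallel branch: R2 || C = 1/(1/R2 + 1/C) = 10.2 - j4.282 Ω.
Step 4 — Series with R1: Z_total = R1 + (R2 || C) = 835.2 - j4.282 Ω = 835.2∠-0.3° Ω.
Step 5 — Source phasor: V = 34.5∠-178.3° V = -34.48 - j1.023 V.
Step 6 — Current: I = V / Z = -0.04128 - j0.001437 A = 0.04131∠-178.0° A.
Step 7 — Complex power: S = V·I* = 1.425 - j0.007306 VA.
Step 8 — Real power: P = Re(S) = 1.425 W.
Step 9 — Reactive power: Q = Im(S) = -0.007306 VAR.
Step 10 — Apparent power: |S| = 1.425 VA.
Step 11 — Power factor: PF = P/|S| = 1 (leading).

(a) P = 1.425 W  (b) Q = -0.007306 VAR  (c) S = 1.425 VA  (d) PF = 1 (leading)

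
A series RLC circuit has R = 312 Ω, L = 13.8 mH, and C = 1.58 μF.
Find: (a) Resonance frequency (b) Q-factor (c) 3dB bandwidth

Step 1 — Resonance condition Im(Z)=0 gives ω₀ = 1/√(LC).
Step 2 — ω₀ = 1/√(0.0138·1.58e-06) = 6772 rad/s.
Step 3 — f₀ = ω₀/(2π) = 1078 Hz.
Step 4 — Series Q: Q = ω₀L/R = 6772·0.0138/312 = 0.2995.
Step 5 — 3dB bandwidth: Δω = ω₀/Q = 2.261e+04 rad/s; BW = Δω/(2π) = 3598 Hz.

(a) f₀ = 1078 Hz  (b) Q = 0.2995  (c) BW = 3598 Hz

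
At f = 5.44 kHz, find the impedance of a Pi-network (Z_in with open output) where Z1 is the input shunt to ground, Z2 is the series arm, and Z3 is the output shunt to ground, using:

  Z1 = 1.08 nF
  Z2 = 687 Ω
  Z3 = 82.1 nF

Step 1 — Angular frequency: ω = 2π·f = 2π·5440 = 3.418e+04 rad/s.
Step 2 — Component impedances:
  Z1: Z = 1/(jωC) = -j/(ω·C) = 0 - j2.709e+04 Ω
  Z2: Z = R = 687 Ω
  Z3: Z = 1/(jωC) = -j/(ω·C) = 0 - j356.4 Ω
Step 3 — With open output, the series arm Z2 and the output shunt Z3 appear in series to ground: Z2 + Z3 = 687 - j356.4 Ω.
Step 4 — Parallel with input shunt Z1: Z_in = Z1 || (Z2 + Z3) = 668.9 - j368.5 Ω = 763.6∠-28.8° Ω.

Z = 668.9 - j368.5 Ω = 763.6∠-28.8° Ω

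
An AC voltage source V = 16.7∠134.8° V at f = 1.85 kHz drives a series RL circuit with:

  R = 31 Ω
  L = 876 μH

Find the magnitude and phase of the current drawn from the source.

Step 1 — Angular frequency: ω = 2π·f = 2π·1850 = 1.162e+04 rad/s.
Step 2 — Component impedances:
  R: Z = R = 31 Ω
  L: Z = jωL = j·1.162e+04·0.000876 = 0 + j10.18 Ω
Step 3 — Series combination: Z_total = R + L = 31 + j10.18 Ω = 32.63∠18.2° Ω.
Step 4 — Source phasor: V = 16.7∠134.8° V = -11.77 + j11.85 V.
Step 5 — Ohm's law: I = V / Z_total = (-11.77 + j11.85) / (31 + j10.18) = -0.2293 + j0.4576 A.
Step 6 — Convert to polar: |I| = 0.5118 A, ∠I = 116.6°.

I = 0.5118∠116.6° A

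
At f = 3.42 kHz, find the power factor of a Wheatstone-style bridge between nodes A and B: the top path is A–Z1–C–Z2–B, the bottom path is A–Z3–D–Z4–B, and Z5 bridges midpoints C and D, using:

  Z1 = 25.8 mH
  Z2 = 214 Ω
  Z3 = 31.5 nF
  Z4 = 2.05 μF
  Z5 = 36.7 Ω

Step 1 — Angular frequency: ω = 2π·f = 2π·3420 = 2.149e+04 rad/s.
Step 2 — Component impedances:
  Z1: Z = jωL = j·2.149e+04·0.0258 = 0 + j554.4 Ω
  Z2: Z = R = 214 Ω
  Z3: Z = 1/(jωC) = -j/(ω·C) = 0 - j1477 Ω
  Z4: Z = 1/(jωC) = -j/(ω·C) = 0 - j22.7 Ω
  Z5: Z = R = 36.7 Ω
Step 3 — Bridge requires nodal analysis (the Z5 bridge couples midpoints C and D, so the two paths cannot be reduced to a simple series/parallel combination). Setting node B to ground and injecting 1 A at node A, the 3-node admittance system at A, C, D solves to V_A = Z_AB = 81.64 + j871.5 Ω = 875.3∠84.6° Ω.
Step 4 — Power factor: PF = cos(φ) = Re(Z)/|Z| = 81.64/875.3 = 0.09327.
Step 5 — Type: Im(Z) = 871.5 ⇒ lagging (phase φ = 84.6°).

PF = 0.09327 (lagging, φ = 84.6°)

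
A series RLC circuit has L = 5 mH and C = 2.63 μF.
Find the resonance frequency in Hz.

Step 1 — Resonance condition Im(Z)=0 gives ω₀ = 1/√(LC).
Step 2 — ω₀ = 1/√(0.005·2.63e-06) = 8720 rad/s.
Step 3 — f₀ = ω₀/(2π) = 1388 Hz.

f₀ = 1388 Hz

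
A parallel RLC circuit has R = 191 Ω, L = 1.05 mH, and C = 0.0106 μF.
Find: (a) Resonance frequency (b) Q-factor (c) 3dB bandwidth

Step 1 — Resonance: ω₀ = 1/√(LC) = 1/√(0.00105·1.06e-08) = 2.997e+05 rad/s.
Step 2 — f₀ = ω₀/(2π) = 4.771e+04 Hz.
Step 3 — Parallel Q: Q = R/(ω₀L) = 191/(2.997e+05·0.00105) = 0.6069.
Step 4 — Bandwidth: Δω = ω₀/Q = 4.939e+05 rad/s; BW = Δω/(2π) = 7.861e+04 Hz.

(a) f₀ = 4.771e+04 Hz  (b) Q = 0.6069  (c) BW = 7.861e+04 Hz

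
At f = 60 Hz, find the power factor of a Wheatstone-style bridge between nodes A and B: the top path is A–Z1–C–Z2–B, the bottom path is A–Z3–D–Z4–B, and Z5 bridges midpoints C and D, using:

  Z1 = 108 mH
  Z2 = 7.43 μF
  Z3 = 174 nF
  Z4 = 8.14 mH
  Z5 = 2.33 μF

Step 1 — Angular frequency: ω = 2π·f = 2π·60 = 377 rad/s.
Step 2 — Component impedances:
  Z1: Z = jωL = j·377·0.108 = 0 + j40.72 Ω
  Z2: Z = 1/(jωC) = -j/(ω·C) = 0 - j357 Ω
  Z3: Z = 1/(jωC) = -j/(ω·C) = 0 - j1.524e+04 Ω
  Z4: Z = jωL = j·377·0.00814 = 0 + j3.069 Ω
  Z5: Z = 1/(jωC) = -j/(ω·C) = 0 - j1138 Ω
Step 3 — Bridge requires nodal analysis (the Z5 bridge couples midpoints C and D, so the two paths cannot be reduced to a simple series/parallel combination). Setting node B to ground and injecting 1 A at node A, the 3-node admittance system at A, C, D solves to V_A = Z_AB = 0 - j227.4 Ω = 227.4∠-90.0° Ω.
Step 4 — Power factor: PF = cos(φ) = Re(Z)/|Z| = 0/227.4 = 0.
Step 5 — Type: Im(Z) = -227.4 ⇒ leading (phase φ = -90.0°).

PF = 0 (leading, φ = -90.0°)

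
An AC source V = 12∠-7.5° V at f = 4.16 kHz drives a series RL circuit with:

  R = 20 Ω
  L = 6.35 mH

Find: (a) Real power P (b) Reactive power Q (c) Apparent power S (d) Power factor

Step 1 — Angular frequency: ω = 2π·f = 2π·4160 = 2.614e+04 rad/s.
Step 2 — Component impedances:
  R: Z = R = 20 Ω
  L: Z = jωL = j·2.614e+04·0.00635 = 0 + j166 Ω
Step 3 — Series combination: Z_total = R + L = 20 + j166 Ω = 167.2∠83.1° Ω.
Step 4 — Source phasor: V = 12∠-7.5° V = 11.9 - j1.566 V.
Step 5 — Current: I = V / Z = -0.0007881 - j0.07178 A = 0.07178∠-90.6° A.
Step 6 — Complex power: S = V·I* = 0.103 + j0.8552 VA.
Step 7 — Real power: P = Re(S) = 0.103 W.
Step 8 — Reactive power: Q = Im(S) = 0.8552 VAR.
Step 9 — Apparent power: |S| = 0.8614 VA.
Step 10 — Power factor: PF = P/|S| = 0.1196 (lagging).

(a) P = 0.103 W  (b) Q = 0.8552 VAR  (c) S = 0.8614 VA  (d) PF = 0.1196 (lagging)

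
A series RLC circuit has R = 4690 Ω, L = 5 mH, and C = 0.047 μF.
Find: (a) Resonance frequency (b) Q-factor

Step 1 — Resonance condition Im(Z)=0 gives ω₀ = 1/√(LC).
Step 2 — ω₀ = 1/√(0.005·4.7e-08) = 6.523e+04 rad/s.
Step 3 — f₀ = ω₀/(2π) = 1.038e+04 Hz.
Step 4 — Series Q: Q = ω₀L/R = 6.523e+04·0.005/4690 = 0.06954.

(a) f₀ = 1.038e+04 Hz  (b) Q = 0.06954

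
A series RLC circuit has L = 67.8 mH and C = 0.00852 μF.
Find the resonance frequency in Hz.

Step 1 — Resonance condition Im(Z)=0 gives ω₀ = 1/√(LC).
Step 2 — ω₀ = 1/√(0.0678·8.52e-09) = 4.161e+04 rad/s.
Step 3 — f₀ = ω₀/(2π) = 6622 Hz.

f₀ = 6622 Hz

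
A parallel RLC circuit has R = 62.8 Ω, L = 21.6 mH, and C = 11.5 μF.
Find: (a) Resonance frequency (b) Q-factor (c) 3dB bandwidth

Step 1 — Resonance: ω₀ = 1/√(LC) = 1/√(0.0216·1.15e-05) = 2006 rad/s.
Step 2 — f₀ = ω₀/(2π) = 319.3 Hz.
Step 3 — Parallel Q: Q = R/(ω₀L) = 62.8/(2006·0.0216) = 1.449.
Step 4 — Bandwidth: Δω = ω₀/Q = 1385 rad/s; BW = Δω/(2π) = 220.4 Hz.

(a) f₀ = 319.3 Hz  (b) Q = 1.449  (c) BW = 220.4 Hz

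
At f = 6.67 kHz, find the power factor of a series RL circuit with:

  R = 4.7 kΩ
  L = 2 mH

Step 1 — Angular frequency: ω = 2π·f = 2π·6670 = 4.191e+04 rad/s.
Step 2 — Component impedances:
  R: Z = R = 4700 Ω
  L: Z = jωL = j·4.191e+04·0.002 = 0 + j83.82 Ω
Step 3 — Series combination: Z_total = R + L = 4700 + j83.82 Ω = 4701∠1.0° Ω.
Step 4 — Power factor: PF = cos(φ) = Re(Z)/|Z| = 4700/4701 = 0.9998.
Step 5 — Type: Im(Z) = 83.82 ⇒ lagging (phase φ = 1.0°).

PF = 0.9998 (lagging, φ = 1.0°)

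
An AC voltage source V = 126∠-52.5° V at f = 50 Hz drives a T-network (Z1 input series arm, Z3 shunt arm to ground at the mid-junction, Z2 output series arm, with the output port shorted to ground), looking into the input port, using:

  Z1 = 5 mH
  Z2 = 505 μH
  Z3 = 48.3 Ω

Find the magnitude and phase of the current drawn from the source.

Step 1 — Angular frequency: ω = 2π·f = 2π·50 = 314.2 rad/s.
Step 2 — Component impedances:
  Z1: Z = jωL = j·314.2·0.005 = 0 + j1.571 Ω
  Z2: Z = jωL = j·314.2·0.000505 = 0 + j0.1587 Ω
  Z3: Z = R = 48.3 Ω
Step 3 — With the output port shorted to ground, the output series arm Z2 runs from the junction to ground; the shunt arm Z3 also runs from the junction to ground. They appear in parallel: Z3 || Z2 = 0.0005211 + j0.1586 Ω.
Step 4 — Series with input arm Z1: Z_in = Z1 + (Z3 || Z2) = 0.0005211 + j1.729 Ω = 1.729∠90.0° Ω.
Step 5 — Source phasor: V = 126∠-52.5° V = 76.7 - j99.96 V.
Step 6 — Ohm's law: I = V / Z_total = (76.7 - j99.96) / (0.0005211 + j1.729) = -57.79 - j44.37 A.
Step 7 — Convert to polar: |I| = 72.86 A, ∠I = -142.5°.

I = 72.86∠-142.5° A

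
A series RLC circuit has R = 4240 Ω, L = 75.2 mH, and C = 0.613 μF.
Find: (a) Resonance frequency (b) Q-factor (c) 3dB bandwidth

Step 1 — Resonance condition Im(Z)=0 gives ω₀ = 1/√(LC).
Step 2 — ω₀ = 1/√(0.0752·6.13e-07) = 4658 rad/s.
Step 3 — f₀ = ω₀/(2π) = 741.3 Hz.
Step 4 — Series Q: Q = ω₀L/R = 4658·0.0752/4240 = 0.08261.
Step 5 — 3dB bandwidth: Δω = ω₀/Q = 5.638e+04 rad/s; BW = Δω/(2π) = 8974 Hz.

(a) f₀ = 741.3 Hz  (b) Q = 0.08261  (c) BW = 8974 Hz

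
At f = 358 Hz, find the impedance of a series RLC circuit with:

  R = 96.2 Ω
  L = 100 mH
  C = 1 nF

Step 1 — Angular frequency: ω = 2π·f = 2π·358 = 2249 rad/s.
Step 2 — Component impedances:
  R: Z = R = 96.2 Ω
  L: Z = jωL = j·2249·0.1 = 0 + j224.9 Ω
  C: Z = 1/(jωC) = -j/(ω·C) = 0 - j4.446e+05 Ω
Step 3 — Series combination: Z_total = R + L + C = 96.2 - j4.443e+05 Ω = 4.443e+05∠-90.0° Ω.

Z = 96.2 - j4.443e+05 Ω = 4.443e+05∠-90.0° Ω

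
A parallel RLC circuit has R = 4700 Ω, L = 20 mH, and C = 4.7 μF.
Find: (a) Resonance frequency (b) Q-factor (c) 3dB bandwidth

Step 1 — Resonance: ω₀ = 1/√(LC) = 1/√(0.02·4.7e-06) = 3262 rad/s.
Step 2 — f₀ = ω₀/(2π) = 519.1 Hz.
Step 3 — Parallel Q: Q = R/(ω₀L) = 4700/(3262·0.02) = 72.05.
Step 4 — Bandwidth: Δω = ω₀/Q = 45.27 rad/s; BW = Δω/(2π) = 7.205 Hz.

(a) f₀ = 519.1 Hz  (b) Q = 72.05  (c) BW = 7.205 Hz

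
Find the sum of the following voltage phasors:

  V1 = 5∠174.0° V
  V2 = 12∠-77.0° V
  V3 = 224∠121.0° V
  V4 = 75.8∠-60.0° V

Step 1 — Convert each phasor to rectangular form:
  V1 = 5·(cos(174.0°) + j·sin(174.0°)) = -4.973 + j0.5226 V
  V2 = 12·(cos(-77.0°) + j·sin(-77.0°)) = 2.699 - j11.69 V
  V3 = 224·(cos(121.0°) + j·sin(121.0°)) = -115.4 + j192 V
  V4 = 75.8·(cos(-60.0°) + j·sin(-60.0°)) = 37.9 - j65.64 V
Step 2 — Sum components: V_total = -79.74 + j115.2 V.
Step 3 — Convert to polar: |V_total| = 140.1 V, ∠V_total = 124.7°.

V_total = 140.1∠124.7° V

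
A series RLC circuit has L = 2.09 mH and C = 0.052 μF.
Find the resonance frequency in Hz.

Step 1 — Resonance condition Im(Z)=0 gives ω₀ = 1/√(LC).
Step 2 — ω₀ = 1/√(0.00209·5.2e-08) = 9.592e+04 rad/s.
Step 3 — f₀ = ω₀/(2π) = 1.527e+04 Hz.

f₀ = 1.527e+04 Hz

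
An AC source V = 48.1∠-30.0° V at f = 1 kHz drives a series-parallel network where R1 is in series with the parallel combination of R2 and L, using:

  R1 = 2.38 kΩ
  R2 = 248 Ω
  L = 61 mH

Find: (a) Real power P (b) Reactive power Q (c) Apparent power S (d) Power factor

Step 1 — Angular frequency: ω = 2π·f = 2π·1000 = 6283 rad/s.
Step 2 — Component impedances:
  R1: Z = R = 2380 Ω
  R2: Z = R = 248 Ω
  L: Z = jωL = j·6283·0.061 = 0 + j383.3 Ω
Step 3 — Parallel branch: R2 || L = 1/(1/R2 + 1/L) = 174.8 + j113.1 Ω.
Step 4 — Series with R1: Z_total = R1 + (R2 || L) = 2555 + j113.1 Ω = 2557∠2.5° Ω.
Step 5 — Source phasor: V = 48.1∠-30.0° V = 41.66 - j24.05 V.
Step 6 — Current: I = V / Z = 0.01586 - j0.01012 A = 0.01881∠-32.5° A.
Step 7 — Complex power: S = V·I* = 0.9038 + j0.04002 VA.
Step 8 — Real power: P = Re(S) = 0.9038 W.
Step 9 — Reactive power: Q = Im(S) = 0.04002 VAR.
Step 10 — Apparent power: |S| = 0.9047 VA.
Step 11 — Power factor: PF = P/|S| = 0.999 (lagging).

(a) P = 0.9038 W  (b) Q = 0.04002 VAR  (c) S = 0.9047 VA  (d) PF = 0.999 (lagging)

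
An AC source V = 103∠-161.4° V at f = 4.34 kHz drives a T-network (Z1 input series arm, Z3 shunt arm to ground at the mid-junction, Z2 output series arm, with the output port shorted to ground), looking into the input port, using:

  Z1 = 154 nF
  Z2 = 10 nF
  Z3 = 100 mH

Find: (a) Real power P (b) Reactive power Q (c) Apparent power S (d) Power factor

Step 1 — Angular frequency: ω = 2π·f = 2π·4340 = 2.727e+04 rad/s.
Step 2 — Component impedances:
  Z1: Z = 1/(jωC) = -j/(ω·C) = 0 - j238.1 Ω
  Z2: Z = 1/(jωC) = -j/(ω·C) = 0 - j3667 Ω
  Z3: Z = jωL = j·2.727e+04·0.1 = 0 + j2727 Ω
Step 3 — With the output port shorted to ground, the output series arm Z2 runs from the junction to ground; the shunt arm Z3 also runs from the junction to ground. They appear in parallel: Z3 || Z2 = 0 + j1.064e+04 Ω.
Step 4 — Series with input arm Z1: Z_in = Z1 + (Z3 || Z2) = 0 + j1.04e+04 Ω = 1.04e+04∠90.0° Ω.
Step 5 — Source phasor: V = 103∠-161.4° V = -97.62 - j32.85 V.
Step 6 — Current: I = V / Z = -0.00316 + j0.009389 A = 0.009907∠108.6° A.
Step 7 — Complex power: S = V·I* = 0 + j1.02 VA.
Step 8 — Real power: P = Re(S) = 0 W.
Step 9 — Reactive power: Q = Im(S) = 1.02 VAR.
Step 10 — Apparent power: |S| = 1.02 VA.
Step 11 — Power factor: PF = P/|S| = 0 (lagging).

(a) P = 0 W  (b) Q = 1.02 VAR  (c) S = 1.02 VA  (d) PF = 0 (lagging)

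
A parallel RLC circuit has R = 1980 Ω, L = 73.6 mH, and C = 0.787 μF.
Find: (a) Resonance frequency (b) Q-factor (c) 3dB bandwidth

Step 1 — Resonance: ω₀ = 1/√(LC) = 1/√(0.0736·7.87e-07) = 4155 rad/s.
Step 2 — f₀ = ω₀/(2π) = 661.3 Hz.
Step 3 — Parallel Q: Q = R/(ω₀L) = 1980/(4155·0.0736) = 6.475.
Step 4 — Bandwidth: Δω = ω₀/Q = 641.7 rad/s; BW = Δω/(2π) = 102.1 Hz.

(a) f₀ = 661.3 Hz  (b) Q = 6.475  (c) BW = 102.1 Hz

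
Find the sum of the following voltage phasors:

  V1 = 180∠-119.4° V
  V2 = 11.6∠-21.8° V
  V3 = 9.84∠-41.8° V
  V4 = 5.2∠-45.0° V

Step 1 — Convert each phasor to rectangular form:
  V1 = 180·(cos(-119.4°) + j·sin(-119.4°)) = -88.36 - j156.8 V
  V2 = 11.6·(cos(-21.8°) + j·sin(-21.8°)) = 10.77 - j4.308 V
  V3 = 9.84·(cos(-41.8°) + j·sin(-41.8°)) = 7.335 - j6.559 V
  V4 = 5.2·(cos(-45.0°) + j·sin(-45.0°)) = 3.677 - j3.677 V
Step 2 — Sum components: V_total = -66.58 - j171.4 V.
Step 3 — Convert to polar: |V_total| = 183.8 V, ∠V_total = -111.2°.

V_total = 183.8∠-111.2° V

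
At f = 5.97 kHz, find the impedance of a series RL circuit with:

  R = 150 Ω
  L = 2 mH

Step 1 — Angular frequency: ω = 2π·f = 2π·5970 = 3.751e+04 rad/s.
Step 2 — Component impedances:
  R: Z = R = 150 Ω
  L: Z = jωL = j·3.751e+04·0.002 = 0 + j75.02 Ω
Step 3 — Series combination: Z_total = R + L = 150 + j75.02 Ω = 167.7∠26.6° Ω.

Z = 150 + j75.02 Ω = 167.7∠26.6° Ω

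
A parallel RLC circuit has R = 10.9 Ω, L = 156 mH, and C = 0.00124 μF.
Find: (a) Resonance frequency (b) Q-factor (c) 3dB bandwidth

Step 1 — Resonance: ω₀ = 1/√(LC) = 1/√(0.156·1.24e-09) = 7.19e+04 rad/s.
Step 2 — f₀ = ω₀/(2π) = 1.144e+04 Hz.
Step 3 — Parallel Q: Q = R/(ω₀L) = 10.9/(7.19e+04·0.156) = 0.0009718.
Step 4 — Bandwidth: Δω = ω₀/Q = 7.399e+07 rad/s; BW = Δω/(2π) = 1.178e+07 Hz.

(a) f₀ = 1.144e+04 Hz  (b) Q = 0.0009718  (c) BW = 1.178e+07 Hz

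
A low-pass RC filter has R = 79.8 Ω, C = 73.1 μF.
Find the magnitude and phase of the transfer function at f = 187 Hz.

Step 1 — Angular frequency: ω = 2π·187 = 1175 rad/s.
Step 2 — Transfer function: H(jω) = 1/(1 + jωRC).
Step 3 — Denominator: 1 + jωRC = 1 + j·1175·79.8·7.31e-05 = 1 + j6.854.
Step 4 — H = 0.02084 - j0.1429.
Step 5 — Magnitude: |H| = 0.1444 (-16.8 dB); phase: φ = -81.7°.

|H| = 0.1444 (-16.8 dB), φ = -81.7°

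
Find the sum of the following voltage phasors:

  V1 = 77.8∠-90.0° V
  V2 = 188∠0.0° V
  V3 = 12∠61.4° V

Step 1 — Convert each phasor to rectangular form:
  V1 = 77.8·(cos(-90.0°) + j·sin(-90.0°)) = 0 - j77.8 V
  V2 = 188·(cos(0.0°) + j·sin(0.0°)) = 188 V
  V3 = 12·(cos(61.4°) + j·sin(61.4°)) = 5.744 + j10.54 V
Step 2 — Sum components: V_total = 193.7 - j67.26 V.
Step 3 — Convert to polar: |V_total| = 205.1 V, ∠V_total = -19.1°.

V_total = 205.1∠-19.1° V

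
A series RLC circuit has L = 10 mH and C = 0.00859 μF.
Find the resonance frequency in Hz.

Step 1 — Resonance condition Im(Z)=0 gives ω₀ = 1/√(LC).
Step 2 — ω₀ = 1/√(0.01·8.59e-09) = 1.079e+05 rad/s.
Step 3 — f₀ = ω₀/(2π) = 1.717e+04 Hz.

f₀ = 1.717e+04 Hz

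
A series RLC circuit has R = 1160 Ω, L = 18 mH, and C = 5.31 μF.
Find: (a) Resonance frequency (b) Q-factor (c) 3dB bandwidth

Step 1 — Resonance: ω₀ = 1/√(LC) = 1/√(0.018·5.31e-06) = 3235 rad/s.
Step 2 — f₀ = ω₀/(2π) = 514.8 Hz.
Step 3 — Series Q: Q = ω₀L/R = 3235·0.018/1160 = 0.05019.
Step 4 — Bandwidth: Δω = ω₀/Q = 6.444e+04 rad/s; BW = Δω/(2π) = 1.026e+04 Hz.

(a) f₀ = 514.8 Hz  (b) Q = 0.05019  (c) BW = 1.026e+04 Hz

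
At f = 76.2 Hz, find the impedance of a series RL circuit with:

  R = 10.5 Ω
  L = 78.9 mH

Step 1 — Angular frequency: ω = 2π·f = 2π·76.2 = 478.8 rad/s.
Step 2 — Component impedances:
  R: Z = R = 10.5 Ω
  L: Z = jωL = j·478.8·0.0789 = 0 + j37.78 Ω
Step 3 — Series combination: Z_total = R + L = 10.5 + j37.78 Ω = 39.21∠74.5° Ω.

Z = 10.5 + j37.78 Ω = 39.21∠74.5° Ω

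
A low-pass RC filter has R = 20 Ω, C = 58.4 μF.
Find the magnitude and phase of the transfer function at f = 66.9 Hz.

Step 1 — Angular frequency: ω = 2π·66.9 = 420.3 rad/s.
Step 2 — Transfer function: H(jω) = 1/(1 + jωRC).
Step 3 — Denominator: 1 + jωRC = 1 + j·420.3·20·5.84e-05 = 1 + j0.491.
Step 4 — H = 0.8058 - j0.3956.
Step 5 — Magnitude: |H| = 0.8976 (-0.9 dB); phase: φ = -26.1°.

|H| = 0.8976 (-0.9 dB), φ = -26.1°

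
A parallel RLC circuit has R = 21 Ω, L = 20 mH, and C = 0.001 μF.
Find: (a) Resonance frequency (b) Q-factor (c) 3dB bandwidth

Step 1 — Resonance: ω₀ = 1/√(LC) = 1/√(0.02·1e-09) = 2.236e+05 rad/s.
Step 2 — f₀ = ω₀/(2π) = 3.559e+04 Hz.
Step 3 — Parallel Q: Q = R/(ω₀L) = 21/(2.236e+05·0.02) = 0.004696.
Step 4 — Bandwidth: Δω = ω₀/Q = 4.762e+07 rad/s; BW = Δω/(2π) = 7.579e+06 Hz.

(a) f₀ = 3.559e+04 Hz  (b) Q = 0.004696  (c) BW = 7.579e+06 Hz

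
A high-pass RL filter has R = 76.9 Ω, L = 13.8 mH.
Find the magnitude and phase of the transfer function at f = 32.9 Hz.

Step 1 — Angular frequency: ω = 2π·32.9 = 206.7 rad/s.
Step 2 — Transfer function: H(jω) = jωL/(R + jωL).
Step 3 — Numerator jωL = j·2.853; denominator R + jωL = 76.9 + j2.853.
Step 4 — H = 0.001374 + j0.03705.
Step 5 — Magnitude: |H| = 0.03707 (-28.6 dB); phase: φ = 87.9°.

|H| = 0.03707 (-28.6 dB), φ = 87.9°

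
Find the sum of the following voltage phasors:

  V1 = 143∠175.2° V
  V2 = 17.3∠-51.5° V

Step 1 — Convert each phasor to rectangular form:
  V1 = 143·(cos(175.2°) + j·sin(175.2°)) = -142.5 + j11.97 V
  V2 = 17.3·(cos(-51.5°) + j·sin(-51.5°)) = 10.77 - j13.54 V
Step 2 — Sum components: V_total = -131.7 - j1.573 V.
Step 3 — Convert to polar: |V_total| = 131.7 V, ∠V_total = -179.3°.

V_total = 131.7∠-179.3° V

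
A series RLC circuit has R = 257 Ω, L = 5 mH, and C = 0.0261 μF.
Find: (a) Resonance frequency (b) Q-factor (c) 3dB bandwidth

Step 1 — Resonance: ω₀ = 1/√(LC) = 1/√(0.005·2.61e-08) = 8.754e+04 rad/s.
Step 2 — f₀ = ω₀/(2π) = 1.393e+04 Hz.
Step 3 — Series Q: Q = ω₀L/R = 8.754e+04·0.005/257 = 1.703.
Step 4 — Bandwidth: Δω = ω₀/Q = 5.14e+04 rad/s; BW = Δω/(2π) = 8181 Hz.

(a) f₀ = 1.393e+04 Hz  (b) Q = 1.703  (c) BW = 8181 Hz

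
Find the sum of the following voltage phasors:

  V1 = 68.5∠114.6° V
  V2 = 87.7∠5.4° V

Step 1 — Convert each phasor to rectangular form:
  V1 = 68.5·(cos(114.6°) + j·sin(114.6°)) = -28.52 + j62.28 V
  V2 = 87.7·(cos(5.4°) + j·sin(5.4°)) = 87.31 + j8.253 V
Step 2 — Sum components: V_total = 58.8 + j70.54 V.
Step 3 — Convert to polar: |V_total| = 91.83 V, ∠V_total = 50.2°.

V_total = 91.83∠50.2° V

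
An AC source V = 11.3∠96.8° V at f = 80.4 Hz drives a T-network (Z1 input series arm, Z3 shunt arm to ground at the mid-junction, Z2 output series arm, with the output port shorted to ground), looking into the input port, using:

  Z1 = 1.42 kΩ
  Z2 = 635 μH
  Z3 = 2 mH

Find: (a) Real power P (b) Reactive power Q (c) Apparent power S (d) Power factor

Step 1 — Angular frequency: ω = 2π·f = 2π·80.4 = 505.2 rad/s.
Step 2 — Component impedances:
  Z1: Z = R = 1420 Ω
  Z2: Z = jωL = j·505.2·0.000635 = 0 + j0.3208 Ω
  Z3: Z = jωL = j·505.2·0.002 = 0 + j1.01 Ω
Step 3 — With the output port shorted to ground, the output series arm Z2 runs from the junction to ground; the shunt arm Z3 also runs from the junction to ground. They appear in parallel: Z3 || Z2 = 0 + j0.2435 Ω.
Step 4 — Series with input arm Z1: Z_in = Z1 + (Z3 || Z2) = 1420 + j0.2435 Ω = 1420∠0.0° Ω.
Step 5 — Source phasor: V = 11.3∠96.8° V = -1.338 + j11.22 V.
Step 6 — Current: I = V / Z = -0.0009409 + j0.007902 A = 0.007958∠96.8° A.
Step 7 — Complex power: S = V·I* = 0.08992 + j1.542e-05 VA.
Step 8 — Real power: P = Re(S) = 0.08992 W.
Step 9 — Reactive power: Q = Im(S) = 1.542e-05 VAR.
Step 10 — Apparent power: |S| = 0.08992 VA.
Step 11 — Power factor: PF = P/|S| = 1 (lagging).

(a) P = 0.08992 W  (b) Q = 1.542e-05 VAR  (c) S = 0.08992 VA  (d) PF = 1 (lagging)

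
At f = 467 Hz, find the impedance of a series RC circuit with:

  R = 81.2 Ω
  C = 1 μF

Step 1 — Angular frequency: ω = 2π·f = 2π·467 = 2934 rad/s.
Step 2 — Component impedances:
  R: Z = R = 81.2 Ω
  C: Z = 1/(jωC) = -j/(ω·C) = 0 - j340.8 Ω
Step 3 — Series combination: Z_total = R + C = 81.2 - j340.8 Ω = 350.3∠-76.6° Ω.

Z = 81.2 - j340.8 Ω = 350.3∠-76.6° Ω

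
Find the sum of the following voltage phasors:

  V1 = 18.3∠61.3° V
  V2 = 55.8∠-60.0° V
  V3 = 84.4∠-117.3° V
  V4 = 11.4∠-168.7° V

Step 1 — Convert each phasor to rectangular form:
  V1 = 18.3·(cos(61.3°) + j·sin(61.3°)) = 8.788 + j16.05 V
  V2 = 55.8·(cos(-60.0°) + j·sin(-60.0°)) = 27.9 - j48.32 V
  V3 = 84.4·(cos(-117.3°) + j·sin(-117.3°)) = -38.71 - j75 V
  V4 = 11.4·(cos(-168.7°) + j·sin(-168.7°)) = -11.18 - j2.234 V
Step 2 — Sum components: V_total = -13.2 - j109.5 V.
Step 3 — Convert to polar: |V_total| = 110.3 V, ∠V_total = -96.9°.

V_total = 110.3∠-96.9° V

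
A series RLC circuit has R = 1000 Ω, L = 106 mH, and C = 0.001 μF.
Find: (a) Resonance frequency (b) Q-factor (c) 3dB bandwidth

Step 1 — Resonance: ω₀ = 1/√(LC) = 1/√(0.106·1e-09) = 9.713e+04 rad/s.
Step 2 — f₀ = ω₀/(2π) = 1.546e+04 Hz.
Step 3 — Series Q: Q = ω₀L/R = 9.713e+04·0.106/1000 = 10.3.
Step 4 — Bandwidth: Δω = ω₀/Q = 9434 rad/s; BW = Δω/(2π) = 1501 Hz.

(a) f₀ = 1.546e+04 Hz  (b) Q = 10.3  (c) BW = 1501 Hz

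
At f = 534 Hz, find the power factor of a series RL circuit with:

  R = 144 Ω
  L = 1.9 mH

Step 1 — Angular frequency: ω = 2π·f = 2π·534 = 3355 rad/s.
Step 2 — Component impedances:
  R: Z = R = 144 Ω
  L: Z = jωL = j·3355·0.0019 = 0 + j6.375 Ω
Step 3 — Series combination: Z_total = R + L = 144 + j6.375 Ω = 144.1∠2.5° Ω.
Step 4 — Power factor: PF = cos(φ) = Re(Z)/|Z| = 144/144.14 = 0.999.
Step 5 — Type: Im(Z) = 6.375 ⇒ lagging (phase φ = 2.5°).

PF = 0.999 (lagging, φ = 2.5°)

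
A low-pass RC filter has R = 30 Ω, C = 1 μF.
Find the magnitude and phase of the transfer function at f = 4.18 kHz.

Step 1 — Angular frequency: ω = 2π·4180 = 2.626e+04 rad/s.
Step 2 — Transfer function: H(jω) = 1/(1 + jωRC).
Step 3 — Denominator: 1 + jωRC = 1 + j·2.626e+04·30·1e-06 = 1 + j0.7879.
Step 4 — H = 0.617 - j0.4861.
Step 5 — Magnitude: |H| = 0.7855 (-2.1 dB); phase: φ = -38.2°.

|H| = 0.7855 (-2.1 dB), φ = -38.2°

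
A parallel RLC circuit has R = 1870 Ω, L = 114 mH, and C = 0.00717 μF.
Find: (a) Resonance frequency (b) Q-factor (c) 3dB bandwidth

Step 1 — Resonance: ω₀ = 1/√(LC) = 1/√(0.114·7.17e-09) = 3.498e+04 rad/s.
Step 2 — f₀ = ω₀/(2π) = 5567 Hz.
Step 3 — Parallel Q: Q = R/(ω₀L) = 1870/(3.498e+04·0.114) = 0.469.
Step 4 — Bandwidth: Δω = ω₀/Q = 7.458e+04 rad/s; BW = Δω/(2π) = 1.187e+04 Hz.

(a) f₀ = 5567 Hz  (b) Q = 0.469  (c) BW = 1.187e+04 Hz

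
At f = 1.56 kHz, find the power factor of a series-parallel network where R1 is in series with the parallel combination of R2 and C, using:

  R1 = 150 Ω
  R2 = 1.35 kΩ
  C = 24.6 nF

Step 1 — Angular frequency: ω = 2π·f = 2π·1560 = 9802 rad/s.
Step 2 — Component impedances:
  R1: Z = R = 150 Ω
  R2: Z = R = 1350 Ω
  C: Z = 1/(jωC) = -j/(ω·C) = 0 - j4147 Ω
Step 3 — Parallel branch: R2 || C = 1/(1/R2 + 1/C) = 1221 - j397.3 Ω.
Step 4 — Series with R1: Z_total = R1 + (R2 || C) = 1371 - j397.3 Ω = 1427∠-16.2° Ω.
Step 5 — Power factor: PF = cos(φ) = Re(Z)/|Z| = 1370.7/1427.1 = 0.9605.
Step 6 — Type: Im(Z) = -397.3 ⇒ leading (phase φ = -16.2°).

PF = 0.9605 (leading, φ = -16.2°)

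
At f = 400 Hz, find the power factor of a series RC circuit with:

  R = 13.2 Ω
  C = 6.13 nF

Step 1 — Angular frequency: ω = 2π·f = 2π·400 = 2513 rad/s.
Step 2 — Component impedances:
  R: Z = R = 13.2 Ω
  C: Z = 1/(jωC) = -j/(ω·C) = 0 - j6.491e+04 Ω
Step 3 — Series combination: Z_total = R + C = 13.2 - j6.491e+04 Ω = 6.491e+04∠-90.0° Ω.
Step 4 — Power factor: PF = cos(φ) = Re(Z)/|Z| = 13.2/6.491e+04 = 0.0002034.
Step 5 — Type: Im(Z) = -6.491e+04 ⇒ leading (phase φ = -90.0°).

PF = 0.0002034 (leading, φ = -90.0°)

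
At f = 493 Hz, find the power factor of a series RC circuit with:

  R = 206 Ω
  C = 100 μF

Step 1 — Angular frequency: ω = 2π·f = 2π·493 = 3098 rad/s.
Step 2 — Component impedances:
  R: Z = R = 206 Ω
  C: Z = 1/(jωC) = -j/(ω·C) = 0 - j3.228 Ω
Step 3 — Series combination: Z_total = R + C = 206 - j3.228 Ω = 206∠-0.9° Ω.
Step 4 — Power factor: PF = cos(φ) = Re(Z)/|Z| = 206/206.03 = 0.9999.
Step 5 — Type: Im(Z) = -3.228 ⇒ leading (phase φ = -0.9°).

PF = 0.9999 (leading, φ = -0.9°)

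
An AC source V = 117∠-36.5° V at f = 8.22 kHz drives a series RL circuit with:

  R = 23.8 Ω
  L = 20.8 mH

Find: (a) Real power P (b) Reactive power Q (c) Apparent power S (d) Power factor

Step 1 — Angular frequency: ω = 2π·f = 2π·8220 = 5.165e+04 rad/s.
Step 2 — Component impedances:
  R: Z = R = 23.8 Ω
  L: Z = jωL = j·5.165e+04·0.0208 = 0 + j1074 Ω
Step 3 — Series combination: Z_total = R + L = 23.8 + j1074 Ω = 1075∠88.7° Ω.
Step 4 — Source phasor: V = 117∠-36.5° V = 94.05 - j69.59 V.
Step 5 — Current: I = V / Z = -0.06281 - j0.08894 A = 0.1089∠-125.2° A.
Step 6 — Complex power: S = V·I* = 0.2822 + j12.74 VA.
Step 7 — Real power: P = Re(S) = 0.2822 W.
Step 8 — Reactive power: Q = Im(S) = 12.74 VAR.
Step 9 — Apparent power: |S| = 12.74 VA.
Step 10 — Power factor: PF = P/|S| = 0.02215 (lagging).

(a) P = 0.2822 W  (b) Q = 12.74 VAR  (c) S = 12.74 VA  (d) PF = 0.02215 (lagging)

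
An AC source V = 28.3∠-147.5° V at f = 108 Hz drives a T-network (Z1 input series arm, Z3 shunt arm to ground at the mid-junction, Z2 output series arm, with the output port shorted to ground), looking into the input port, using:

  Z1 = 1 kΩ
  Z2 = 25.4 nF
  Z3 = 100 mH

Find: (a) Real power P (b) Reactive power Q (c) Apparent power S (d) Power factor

Step 1 — Angular frequency: ω = 2π·f = 2π·108 = 678.6 rad/s.
Step 2 — Component impedances:
  Z1: Z = R = 1000 Ω
  Z2: Z = 1/(jωC) = -j/(ω·C) = 0 - j5.802e+04 Ω
  Z3: Z = jωL = j·678.6·0.1 = 0 + j67.86 Ω
Step 3 — With the output port shorted to ground, the output series arm Z2 runs from the junction to ground; the shunt arm Z3 also runs from the junction to ground. They appear in parallel: Z3 || Z2 = 0 + j67.94 Ω.
Step 4 — Series with input arm Z1: Z_in = Z1 + (Z3 || Z2) = 1000 + j67.94 Ω = 1002∠3.9° Ω.
Step 5 — Source phasor: V = 28.3∠-147.5° V = -23.87 - j15.21 V.
Step 6 — Current: I = V / Z = -0.02479 - j0.01352 A = 0.02823∠-151.4° A.
Step 7 — Complex power: S = V·I* = 0.7972 + j0.05416 VA.
Step 8 — Real power: P = Re(S) = 0.7972 W.
Step 9 — Reactive power: Q = Im(S) = 0.05416 VAR.
Step 10 — Apparent power: |S| = 0.799 VA.
Step 11 — Power factor: PF = P/|S| = 0.9977 (lagging).

(a) P = 0.7972 W  (b) Q = 0.05416 VAR  (c) S = 0.799 VA  (d) PF = 0.9977 (lagging)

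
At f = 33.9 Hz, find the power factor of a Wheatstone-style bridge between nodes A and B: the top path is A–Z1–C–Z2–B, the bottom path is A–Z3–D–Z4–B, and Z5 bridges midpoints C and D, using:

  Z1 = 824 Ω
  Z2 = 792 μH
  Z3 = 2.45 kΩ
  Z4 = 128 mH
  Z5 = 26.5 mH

Step 1 — Angular frequency: ω = 2π·f = 2π·33.9 = 213 rad/s.
Step 2 — Component impedances:
  Z1: Z = R = 824 Ω
  Z2: Z = jωL = j·213·0.000792 = 0 + j0.1687 Ω
  Z3: Z = R = 2450 Ω
  Z4: Z = jωL = j·213·0.128 = 0 + j27.26 Ω
  Z5: Z = jωL = j·213·0.0265 = 0 + j5.644 Ω
Step 3 — Bridge requires nodal analysis (the Z5 bridge couples midpoints C and D, so the two paths cannot be reduced to a simple series/parallel combination). Setting node B to ground and injecting 1 A at node A, the 3-node admittance system at A, C, D solves to V_A = Z_AB = 616.6 + j0.4499 Ω = 616.6∠0.0° Ω.
Step 4 — Power factor: PF = cos(φ) = Re(Z)/|Z| = 616.6/616.6 = 1.
Step 5 — Type: Im(Z) = 0.4499 ⇒ lagging (phase φ = 0.0°).

PF = 1 (lagging, φ = 0.0°)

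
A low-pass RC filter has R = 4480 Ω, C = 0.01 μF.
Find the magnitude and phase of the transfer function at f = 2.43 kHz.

Step 1 — Angular frequency: ω = 2π·2430 = 1.527e+04 rad/s.
Step 2 — Transfer function: H(jω) = 1/(1 + jωRC).
Step 3 — Denominator: 1 + jωRC = 1 + j·1.527e+04·4480·1e-08 = 1 + j0.684.
Step 4 — H = 0.6813 - j0.466.
Step 5 — Magnitude: |H| = 0.8254 (-1.7 dB); phase: φ = -34.4°.

|H| = 0.8254 (-1.7 dB), φ = -34.4°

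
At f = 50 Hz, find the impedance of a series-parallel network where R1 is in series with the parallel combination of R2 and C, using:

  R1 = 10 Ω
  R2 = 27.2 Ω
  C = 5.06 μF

Step 1 — Angular frequency: ω = 2π·f = 2π·50 = 314.2 rad/s.
Step 2 — Component impedances:
  R1: Z = R = 10 Ω
  R2: Z = R = 27.2 Ω
  C: Z = 1/(jωC) = -j/(ω·C) = 0 - j629.1 Ω
Step 3 — Parallel branch: R2 || C = 1/(1/R2 + 1/C) = 27.15 - j1.174 Ω.
Step 4 — Series with R1: Z_total = R1 + (R2 || C) = 37.15 - j1.174 Ω = 37.17∠-1.8° Ω.

Z = 37.15 - j1.174 Ω = 37.17∠-1.8° Ω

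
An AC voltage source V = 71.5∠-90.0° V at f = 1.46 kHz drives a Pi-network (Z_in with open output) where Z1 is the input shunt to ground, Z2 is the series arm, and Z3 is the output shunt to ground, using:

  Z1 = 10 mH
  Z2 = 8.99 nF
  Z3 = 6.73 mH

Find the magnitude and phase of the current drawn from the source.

Step 1 — Angular frequency: ω = 2π·f = 2π·1460 = 9173 rad/s.
Step 2 — Component impedances:
  Z1: Z = jωL = j·9173·0.01 = 0 + j91.73 Ω
  Z2: Z = 1/(jωC) = -j/(ω·C) = 0 - j1.213e+04 Ω
  Z3: Z = jωL = j·9173·0.00673 = 0 + j61.74 Ω
Step 3 — With open output, the series arm Z2 and the output shunt Z3 appear in series to ground: Z2 + Z3 = 0 - j1.206e+04 Ω.
Step 4 — Parallel with input shunt Z1: Z_in = Z1 || (Z2 + Z3) = 0 + j92.44 Ω = 92.44∠90.0° Ω.
Step 5 — Source phasor: V = 71.5∠-90.0° V = 0 - j71.5 V.
Step 6 — Ohm's law: I = V / Z_total = (0 - j71.5) / (0 + j92.44) = -0.7735 A.
Step 7 — Convert to polar: |I| = 0.7735 A, ∠I = -180.0°.

I = 0.7735∠-180.0° A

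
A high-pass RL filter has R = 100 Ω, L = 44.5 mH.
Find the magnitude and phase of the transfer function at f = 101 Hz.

Step 1 — Angular frequency: ω = 2π·101 = 634.6 rad/s.
Step 2 — Transfer function: H(jω) = jωL/(R + jωL).
Step 3 — Numerator jωL = j·28.24; denominator R + jωL = 100 + j28.24.
Step 4 — H = 0.07386 + j0.2615.
Step 5 — Magnitude: |H| = 0.2718 (-11.3 dB); phase: φ = 74.2°.

|H| = 0.2718 (-11.3 dB), φ = 74.2°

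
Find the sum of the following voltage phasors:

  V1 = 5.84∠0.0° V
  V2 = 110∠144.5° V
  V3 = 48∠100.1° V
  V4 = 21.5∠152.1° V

Step 1 — Convert each phasor to rectangular form:
  V1 = 5.84·(cos(0.0°) + j·sin(0.0°)) = 5.84 V
  V2 = 110·(cos(144.5°) + j·sin(144.5°)) = -89.55 + j63.88 V
  V3 = 48·(cos(100.1°) + j·sin(100.1°)) = -8.418 + j47.26 V
  V4 = 21.5·(cos(152.1°) + j·sin(152.1°)) = -19 + j10.06 V
Step 2 — Sum components: V_total = -111.1 + j121.2 V.
Step 3 — Convert to polar: |V_total| = 164.4 V, ∠V_total = 132.5°.

V_total = 164.4∠132.5° V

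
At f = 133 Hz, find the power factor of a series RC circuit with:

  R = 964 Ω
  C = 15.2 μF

Step 1 — Angular frequency: ω = 2π·f = 2π·133 = 835.7 rad/s.
Step 2 — Component impedances:
  R: Z = R = 964 Ω
  C: Z = 1/(jωC) = -j/(ω·C) = 0 - j78.73 Ω
Step 3 — Series combination: Z_total = R + C = 964 - j78.73 Ω = 967.2∠-4.7° Ω.
Step 4 — Power factor: PF = cos(φ) = Re(Z)/|Z| = 964/967.2 = 0.9967.
Step 5 — Type: Im(Z) = -78.73 ⇒ leading (phase φ = -4.7°).

PF = 0.9967 (leading, φ = -4.7°)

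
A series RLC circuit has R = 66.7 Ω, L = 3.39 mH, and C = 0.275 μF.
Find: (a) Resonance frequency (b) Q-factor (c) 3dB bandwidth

Step 1 — Resonance: ω₀ = 1/√(LC) = 1/√(0.00339·2.75e-07) = 3.275e+04 rad/s.
Step 2 — f₀ = ω₀/(2π) = 5213 Hz.
Step 3 — Series Q: Q = ω₀L/R = 3.275e+04·0.00339/66.7 = 1.665.
Step 4 — Bandwidth: Δω = ω₀/Q = 1.968e+04 rad/s; BW = Δω/(2π) = 3131 Hz.

(a) f₀ = 5213 Hz  (b) Q = 1.665  (c) BW = 3131 Hz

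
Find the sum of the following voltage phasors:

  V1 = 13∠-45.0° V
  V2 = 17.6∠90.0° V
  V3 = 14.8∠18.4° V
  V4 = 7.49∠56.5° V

Step 1 — Convert each phasor to rectangular form:
  V1 = 13·(cos(-45.0°) + j·sin(-45.0°)) = 9.192 - j9.192 V
  V2 = 17.6·(cos(90.0°) + j·sin(90.0°)) = 0 + j17.6 V
  V3 = 14.8·(cos(18.4°) + j·sin(18.4°)) = 14.04 + j4.672 V
  V4 = 7.49·(cos(56.5°) + j·sin(56.5°)) = 4.134 + j6.246 V
Step 2 — Sum components: V_total = 27.37 + j19.33 V.
Step 3 — Convert to polar: |V_total| = 33.5 V, ∠V_total = 35.2°.

V_total = 33.5∠35.2° V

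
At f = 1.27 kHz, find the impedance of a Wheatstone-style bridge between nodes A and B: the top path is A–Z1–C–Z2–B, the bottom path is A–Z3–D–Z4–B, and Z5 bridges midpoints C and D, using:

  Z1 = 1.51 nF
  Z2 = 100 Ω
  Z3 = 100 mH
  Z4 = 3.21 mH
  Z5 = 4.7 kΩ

Step 1 — Angular frequency: ω = 2π·f = 2π·1270 = 7980 rad/s.
Step 2 — Component impedances:
  Z1: Z = 1/(jωC) = -j/(ω·C) = 0 - j8.299e+04 Ω
  Z2: Z = R = 100 Ω
  Z3: Z = jωL = j·7980·0.1 = 0 + j798 Ω
  Z4: Z = jωL = j·7980·0.00321 = 0 + j25.61 Ω
  Z5: Z = R = 4700 Ω
Step 3 — Bridge requires nodal analysis (the Z5 bridge couples midpoints C and D, so the two paths cannot be reduced to a simple series/parallel combination). Setting node B to ground and injecting 1 A at node A, the 3-node admittance system at A, C, D solves to V_A = Z_AB = 0.1492 + j831.8 Ω = 831.8∠90.0° Ω.

Z = 0.1492 + j831.8 Ω = 831.8∠90.0° Ω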